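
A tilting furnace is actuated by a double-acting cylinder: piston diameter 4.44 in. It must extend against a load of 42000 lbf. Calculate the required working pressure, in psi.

Cap-side area A_cap = π/4 × (4.44 in)² = 15.48 in^2
P = F / A = 42000 lbf / A

P ≈ 2710 psi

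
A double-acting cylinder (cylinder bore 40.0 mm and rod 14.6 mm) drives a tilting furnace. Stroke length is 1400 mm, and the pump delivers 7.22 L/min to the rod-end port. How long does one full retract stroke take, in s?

t ≈ 12.7 s

Rod-side annular area A_ann = π/4 × (40.0² − 14.6²) = 1089 mm^2
Swept volume V = A × L; t = V / Q = A·L / Q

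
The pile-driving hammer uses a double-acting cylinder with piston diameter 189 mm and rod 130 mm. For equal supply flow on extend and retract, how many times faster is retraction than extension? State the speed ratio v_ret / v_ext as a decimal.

Cap-side area A_cap = π/4 × (189 mm)² = 28060 mm^2
Rod-side annular area A_ann = π/4 × (189² − 130²) = 14780 mm^2
For equal Q, v ∝ 1/A, so v_ret/v_ext = A_cap/A_ann.

v_ret/v_ext ≈ 1.90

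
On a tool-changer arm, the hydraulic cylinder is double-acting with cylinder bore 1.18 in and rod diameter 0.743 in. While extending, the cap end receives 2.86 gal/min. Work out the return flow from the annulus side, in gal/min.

Q_out ≈ 1.73 gal/min

Cap-side area A_cap = π/4 × (1.18 in)² = 1.094 in^2
Rod-side annular area A_ann = π/4 × (1.18² − 0.743²) = 0.6600 in^2
Piston speed v = Q_in/A_cap; rod-end outflow Q_out = v × A_ann = Q_in × A_ann/A_cap.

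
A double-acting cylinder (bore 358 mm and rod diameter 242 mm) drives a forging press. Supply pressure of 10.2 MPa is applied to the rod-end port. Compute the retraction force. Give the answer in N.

F ≈ 5.58e5 N

Rod-side annular area A_ann = π/4 × (358² − 242²) = 54660 mm^2
On retraction the pressure acts on the annular area (bore minus rod).
F = P × A_ann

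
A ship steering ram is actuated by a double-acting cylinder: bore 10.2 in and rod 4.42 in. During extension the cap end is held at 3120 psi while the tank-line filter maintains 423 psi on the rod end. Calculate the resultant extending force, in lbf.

Cap-side area A_cap = π/4 × (10.2 in)² = 81.71 in^2
Rod-side annular area A_ann = π/4 × (10.2² − 4.42²) = 66.37 in^2
Net thrust = P_cap·A_cap − P_rod·A_ann = 2.549e5 lbf − 28070 lbf

F ≈ 2.27e5 lbf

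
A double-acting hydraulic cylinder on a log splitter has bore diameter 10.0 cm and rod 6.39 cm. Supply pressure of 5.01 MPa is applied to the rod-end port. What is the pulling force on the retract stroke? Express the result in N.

F ≈ 23300 N

Rod-side annular area A_ann = π/4 × (10.0² − 6.39²) = 46.47 cm^2
On retraction the pressure acts on the annular area (bore minus rod).
F = P × A_ann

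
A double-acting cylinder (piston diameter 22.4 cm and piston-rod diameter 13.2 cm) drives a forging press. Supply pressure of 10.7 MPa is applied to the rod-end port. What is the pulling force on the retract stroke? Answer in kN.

F ≈ 275 kN

Rod-side annular area A_ann = π/4 × (22.4² − 13.2²) = 257.2 cm^2
On retraction the pressure acts on the annular area (bore minus rod).
F = P × A_ann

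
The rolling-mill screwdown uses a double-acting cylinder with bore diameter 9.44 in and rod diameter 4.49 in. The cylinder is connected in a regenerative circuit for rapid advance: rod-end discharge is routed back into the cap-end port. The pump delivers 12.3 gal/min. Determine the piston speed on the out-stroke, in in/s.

v ≈ 2.99 in/s

In regeneration the rod-end outflow joins the pump flow into the cap end, so the net volume the pump must supply per unit advance equals the rod cross-section area.
Rod cross-section A_rod = π/4 × (4.49 in)² = 15.83 in^2
v = Q_pump / A_rod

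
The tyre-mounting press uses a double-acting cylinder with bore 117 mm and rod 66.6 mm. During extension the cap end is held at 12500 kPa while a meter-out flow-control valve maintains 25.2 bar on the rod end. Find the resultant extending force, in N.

Cap-side area A_cap = π/4 × (117 mm)² = 10750 mm^2
Rod-side annular area A_ann = π/4 × (117² − 66.6²) = 7268 mm^2
Net thrust = P_cap·A_cap − P_rod·A_ann = 1.344e5 N − 18310 N

F ≈ 1.16e5 N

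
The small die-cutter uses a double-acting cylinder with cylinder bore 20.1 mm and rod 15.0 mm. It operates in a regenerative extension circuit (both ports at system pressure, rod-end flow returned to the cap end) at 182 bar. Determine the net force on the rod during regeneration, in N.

With equal pressure on both faces, forces on the annular region cancel; the net push is pressure × rod cross-section.
Rod cross-section A_rod = π/4 × (15.0 mm)² = 176.7 mm^2
F = P × A_rod

F ≈ 3220 N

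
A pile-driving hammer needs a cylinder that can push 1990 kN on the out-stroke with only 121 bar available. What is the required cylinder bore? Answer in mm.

Extension force acts on the full piston face: F = P × (π/4)D².
D = √(4F / (πP)) = √(4 × 1990 kN / (π × 121 bar))

D ≈ 458 mm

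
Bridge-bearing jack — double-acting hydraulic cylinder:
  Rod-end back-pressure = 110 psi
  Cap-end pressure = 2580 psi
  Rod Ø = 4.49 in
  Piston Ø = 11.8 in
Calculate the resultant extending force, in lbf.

F ≈ 2.72e5 lbf

Cap-side area A_cap = π/4 × (11.8 in)² = 109.4 in^2
Rod-side annular area A_ann = π/4 × (11.8² − 4.49²) = 93.53 in^2
Net thrust = P_cap·A_cap − P_rod·A_ann = 2.821e5 lbf − 10290 lbf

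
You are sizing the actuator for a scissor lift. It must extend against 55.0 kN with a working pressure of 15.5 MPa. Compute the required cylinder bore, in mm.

Extension force acts on the full piston face: F = P × (π/4)D².
D = √(4F / (πP)) = √(4 × 55.0 kN / (π × 15.5 MPa))

D ≈ 67.2 mm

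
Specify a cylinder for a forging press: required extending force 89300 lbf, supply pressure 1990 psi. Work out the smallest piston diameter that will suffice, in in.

D ≈ 7.56 in

Extension force acts on the full piston face: F = P × (π/4)D².
D = √(4F / (πP)) = √(4 × 89300 lbf / (π × 1990 psi))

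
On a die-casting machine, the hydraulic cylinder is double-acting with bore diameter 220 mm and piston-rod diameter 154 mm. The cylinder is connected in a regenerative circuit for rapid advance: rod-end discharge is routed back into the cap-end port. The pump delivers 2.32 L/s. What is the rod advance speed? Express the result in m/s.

v ≈ 0.125 m/s

In regeneration the rod-end outflow joins the pump flow into the cap end, so the net volume the pump must supply per unit advance equals the rod cross-section area.
Rod cross-section A_rod = π/4 × (154 mm)² = 18630 mm^2
v = Q_pump / A_rod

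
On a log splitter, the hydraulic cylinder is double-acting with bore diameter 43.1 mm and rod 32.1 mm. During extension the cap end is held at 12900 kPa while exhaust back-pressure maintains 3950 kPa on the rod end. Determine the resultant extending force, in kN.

F ≈ 16.3 kN

Cap-side area A_cap = π/4 × (43.1 mm)² = 1459 mm^2
Rod-side annular area A_ann = π/4 × (43.1² − 32.1²) = 649.7 mm^2
Net thrust = P_cap·A_cap − P_rod·A_ann = 18.82 kN − 2.566 kN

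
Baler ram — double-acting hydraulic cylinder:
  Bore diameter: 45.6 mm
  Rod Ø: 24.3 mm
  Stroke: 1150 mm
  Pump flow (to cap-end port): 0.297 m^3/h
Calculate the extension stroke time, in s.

t ≈ 22.8 s

Cap-side area A_cap = π/4 × (45.6 mm)² = 1633 mm^2
Swept volume V = A × L; t = V / Q = A·L / Q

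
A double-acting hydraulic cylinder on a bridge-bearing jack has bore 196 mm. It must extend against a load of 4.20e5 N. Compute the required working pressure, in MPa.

Cap-side area A_cap = π/4 × (196 mm)² = 30170 mm^2
P = F / A = 4.20e5 N / A

P ≈ 13.9 MPa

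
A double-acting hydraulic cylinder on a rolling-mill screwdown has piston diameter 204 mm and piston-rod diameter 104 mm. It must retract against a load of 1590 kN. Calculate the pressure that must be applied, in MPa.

P ≈ 65.7 MPa

Rod-side annular area A_ann = π/4 × (204² − 104²) = 24190 mm^2
Retraction: pressure acts on the annular area.
P = F / A = 1590 kN / A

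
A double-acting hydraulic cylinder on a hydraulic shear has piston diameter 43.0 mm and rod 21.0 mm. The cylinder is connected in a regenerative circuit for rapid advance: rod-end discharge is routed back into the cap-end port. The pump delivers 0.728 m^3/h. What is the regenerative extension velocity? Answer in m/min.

In regeneration the rod-end outflow joins the pump flow into the cap end, so the net volume the pump must supply per unit advance equals the rod cross-section area.
Rod cross-section A_rod = π/4 × (21.0 mm)² = 346.4 mm^2
v = Q_pump / A_rod

v ≈ 35.0 m/min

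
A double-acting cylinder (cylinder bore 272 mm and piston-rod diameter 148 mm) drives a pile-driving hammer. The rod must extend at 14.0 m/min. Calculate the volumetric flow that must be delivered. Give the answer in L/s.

Q ≈ 13.6 L/s

Cap-side area A_cap = π/4 × (272 mm)² = 58110 mm^2
Q = A × v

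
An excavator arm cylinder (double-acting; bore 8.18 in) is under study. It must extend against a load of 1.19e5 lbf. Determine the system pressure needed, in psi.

P ≈ 2260 psi

Cap-side area A_cap = π/4 × (8.18 in)² = 52.55 in^2
P = F / A = 1.19e5 lbf / A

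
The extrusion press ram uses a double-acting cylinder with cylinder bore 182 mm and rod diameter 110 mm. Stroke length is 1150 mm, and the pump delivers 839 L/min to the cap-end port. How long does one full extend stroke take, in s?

t ≈ 2.14 s

Cap-side area A_cap = π/4 × (182 mm)² = 26020 mm^2
Swept volume V = A × L; t = V / Q = A·L / Q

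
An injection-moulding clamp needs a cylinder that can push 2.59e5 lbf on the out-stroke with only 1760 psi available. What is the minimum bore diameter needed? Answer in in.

D ≈ 13.7 in

Extension force acts on the full piston face: F = P × (π/4)D².
D = √(4F / (πP)) = √(4 × 2.59e5 lbf / (π × 1760 psi))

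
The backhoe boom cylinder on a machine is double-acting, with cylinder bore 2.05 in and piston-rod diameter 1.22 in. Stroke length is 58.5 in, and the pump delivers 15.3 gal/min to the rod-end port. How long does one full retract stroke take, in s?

t ≈ 2.12 s

Rod-side annular area A_ann = π/4 × (2.05² − 1.22²) = 2.132 in^2
Swept volume V = A × L; t = V / Q = A·L / Q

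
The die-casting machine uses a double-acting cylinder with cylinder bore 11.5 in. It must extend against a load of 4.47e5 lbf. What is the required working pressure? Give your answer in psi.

Cap-side area A_cap = π/4 × (11.5 in)² = 103.9 in^2
P = F / A = 4.47e5 lbf / A

P ≈ 4300 psi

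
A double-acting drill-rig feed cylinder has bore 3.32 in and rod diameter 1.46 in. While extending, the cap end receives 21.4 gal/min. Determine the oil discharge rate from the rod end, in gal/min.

Cap-side area A_cap = π/4 × (3.32 in)² = 8.657 in^2
Rod-side annular area A_ann = π/4 × (3.32² − 1.46²) = 6.983 in^2
Piston speed v = Q_in/A_cap; rod-end outflow Q_out = v × A_ann = Q_in × A_ann/A_cap.

Q_out ≈ 17.3 gal/min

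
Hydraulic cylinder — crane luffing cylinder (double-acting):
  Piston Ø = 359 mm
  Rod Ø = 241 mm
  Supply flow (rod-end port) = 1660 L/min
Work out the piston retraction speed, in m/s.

Rod-side annular area A_ann = π/4 × (359² − 241²) = 55610 mm^2
Flow into the rod-end port fills the annular volume.
v = Q / A

v ≈ 0.498 m/s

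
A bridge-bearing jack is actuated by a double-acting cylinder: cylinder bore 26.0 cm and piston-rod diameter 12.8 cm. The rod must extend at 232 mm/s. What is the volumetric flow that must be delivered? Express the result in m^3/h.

Q ≈ 44.3 m^3/h

Cap-side area A_cap = π/4 × (26.0 cm)² = 530.9 cm^2
Q = A × v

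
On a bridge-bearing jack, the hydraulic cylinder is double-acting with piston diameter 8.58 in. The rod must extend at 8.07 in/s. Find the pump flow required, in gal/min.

Q ≈ 121 gal/min

Cap-side area A_cap = π/4 × (8.58 in)² = 57.82 in^2
Q = A × v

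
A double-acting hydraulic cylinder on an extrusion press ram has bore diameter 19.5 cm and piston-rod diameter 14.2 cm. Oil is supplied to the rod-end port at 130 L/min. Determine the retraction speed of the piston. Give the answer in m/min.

Rod-side annular area A_ann = π/4 × (19.5² − 14.2²) = 140.3 cm^2
Flow into the rod-end port fills the annular volume.
v = Q / A

v ≈ 9.27 m/min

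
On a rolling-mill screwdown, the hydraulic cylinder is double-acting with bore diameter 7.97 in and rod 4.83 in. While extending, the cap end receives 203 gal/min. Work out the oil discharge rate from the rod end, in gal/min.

Cap-side area A_cap = π/4 × (7.97 in)² = 49.89 in^2
Rod-side annular area A_ann = π/4 × (7.97² − 4.83²) = 31.57 in^2
Piston speed v = Q_in/A_cap; rod-end outflow Q_out = v × A_ann = Q_in × A_ann/A_cap.

Q_out ≈ 128 gal/min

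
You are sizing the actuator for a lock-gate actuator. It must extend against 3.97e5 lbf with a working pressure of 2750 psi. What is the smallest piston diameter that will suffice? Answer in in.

D ≈ 13.6 in

Extension force acts on the full piston face: F = P × (π/4)D².
D = √(4F / (πP)) = √(4 × 3.97e5 lbf / (π × 2750 psi))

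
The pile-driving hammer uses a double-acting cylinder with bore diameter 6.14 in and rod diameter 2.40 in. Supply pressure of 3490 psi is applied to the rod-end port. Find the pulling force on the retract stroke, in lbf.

F ≈ 87500 lbf

Rod-side annular area A_ann = π/4 × (6.14² − 2.40²) = 25.09 in^2
On retraction the pressure acts on the annular area (bore minus rod).
F = P × A_ann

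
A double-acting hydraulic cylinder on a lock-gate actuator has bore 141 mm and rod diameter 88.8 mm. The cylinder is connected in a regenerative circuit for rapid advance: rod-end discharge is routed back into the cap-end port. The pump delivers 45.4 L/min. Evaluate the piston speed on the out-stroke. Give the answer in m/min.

In regeneration the rod-end outflow joins the pump flow into the cap end, so the net volume the pump must supply per unit advance equals the rod cross-section area.
Rod cross-section A_rod = π/4 × (88.8 mm)² = 6193 mm^2
v = Q_pump / A_rod

v ≈ 7.33 m/min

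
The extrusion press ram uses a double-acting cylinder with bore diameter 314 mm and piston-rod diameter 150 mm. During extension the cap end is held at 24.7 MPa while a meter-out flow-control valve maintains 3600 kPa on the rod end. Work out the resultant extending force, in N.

F ≈ 1.70e6 N

Cap-side area A_cap = π/4 × (314 mm)² = 77440 mm^2
Rod-side annular area A_ann = π/4 × (314² − 150²) = 59770 mm^2
Net thrust = P_cap·A_cap − P_rod·A_ann = 1.913e6 N − 2.152e5 N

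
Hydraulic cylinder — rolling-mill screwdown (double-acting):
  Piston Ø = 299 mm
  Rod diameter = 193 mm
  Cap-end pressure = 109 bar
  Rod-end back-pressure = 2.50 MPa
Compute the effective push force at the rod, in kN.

F ≈ 663 kN

Cap-side area A_cap = π/4 × (299 mm)² = 70220 mm^2
Rod-side annular area A_ann = π/4 × (299² − 193²) = 40960 mm^2
Net thrust = P_cap·A_cap − P_rod·A_ann = 765.3 kN − 102.4 kN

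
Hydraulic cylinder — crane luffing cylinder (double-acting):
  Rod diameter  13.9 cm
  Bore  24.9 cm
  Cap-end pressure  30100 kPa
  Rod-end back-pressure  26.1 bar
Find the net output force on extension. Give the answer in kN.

Cap-side area A_cap = π/4 × (24.9 cm)² = 487.0 cm^2
Rod-side annular area A_ann = π/4 × (24.9² − 13.9²) = 335.2 cm^2
Net thrust = P_cap·A_cap − P_rod·A_ann = 1466 kN − 87.49 kN

F ≈ 1380 kN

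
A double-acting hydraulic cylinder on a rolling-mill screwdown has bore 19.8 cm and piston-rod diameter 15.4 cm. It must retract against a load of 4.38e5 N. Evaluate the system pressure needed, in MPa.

Rod-side annular area A_ann = π/4 × (19.8² − 15.4²) = 121.6 cm^2
Retraction: pressure acts on the annular area.
P = F / A = 4.38e5 N / A

P ≈ 36.0 MPa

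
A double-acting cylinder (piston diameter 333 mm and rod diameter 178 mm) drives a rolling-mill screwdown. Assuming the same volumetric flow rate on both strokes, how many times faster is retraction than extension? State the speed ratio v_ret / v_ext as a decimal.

Cap-side area A_cap = π/4 × (333 mm)² = 87090 mm^2
Rod-side annular area A_ann = π/4 × (333² − 178²) = 62210 mm^2
For equal Q, v ∝ 1/A, so v_ret/v_ext = A_cap/A_ann.

v_ret/v_ext ≈ 1.40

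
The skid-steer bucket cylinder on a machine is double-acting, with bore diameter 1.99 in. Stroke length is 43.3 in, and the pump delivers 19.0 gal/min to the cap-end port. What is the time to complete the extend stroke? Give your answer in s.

Cap-side area A_cap = π/4 × (1.99 in)² = 3.110 in^2
Swept volume V = A × L; t = V / Q = A·L / Q

t ≈ 1.84 s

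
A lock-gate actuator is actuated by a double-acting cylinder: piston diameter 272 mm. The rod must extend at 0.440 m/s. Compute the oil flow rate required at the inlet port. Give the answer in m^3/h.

Q ≈ 92.0 m^3/h

Cap-side area A_cap = π/4 × (272 mm)² = 58110 mm^2
Q = A × v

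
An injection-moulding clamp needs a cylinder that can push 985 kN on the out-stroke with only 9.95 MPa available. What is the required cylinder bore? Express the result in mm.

Extension force acts on the full piston face: F = P × (π/4)D².
D = √(4F / (πP)) = √(4 × 985 kN / (π × 9.95 MPa))

D ≈ 355 mm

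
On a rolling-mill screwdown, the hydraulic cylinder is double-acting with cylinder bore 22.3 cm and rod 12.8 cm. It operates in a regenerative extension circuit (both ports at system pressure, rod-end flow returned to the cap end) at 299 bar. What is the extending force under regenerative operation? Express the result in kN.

With equal pressure on both faces, forces on the annular region cancel; the net push is pressure × rod cross-section.
Rod cross-section A_rod = π/4 × (12.8 cm)² = 128.7 cm^2
F = P × A_rod

F ≈ 385 kN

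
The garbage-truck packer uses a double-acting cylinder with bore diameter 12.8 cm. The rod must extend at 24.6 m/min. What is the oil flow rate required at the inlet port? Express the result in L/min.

Q ≈ 317 L/min

Cap-side area A_cap = π/4 × (12.8 cm)² = 128.7 cm^2
Q = A × v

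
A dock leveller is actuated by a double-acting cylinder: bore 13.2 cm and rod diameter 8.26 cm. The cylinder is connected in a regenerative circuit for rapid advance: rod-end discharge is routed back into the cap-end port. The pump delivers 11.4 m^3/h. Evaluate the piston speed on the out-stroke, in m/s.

In regeneration the rod-end outflow joins the pump flow into the cap end, so the net volume the pump must supply per unit advance equals the rod cross-section area.
Rod cross-section A_rod = π/4 × (8.26 cm)² = 53.59 cm^2
v = Q_pump / A_rod

v ≈ 0.591 m/s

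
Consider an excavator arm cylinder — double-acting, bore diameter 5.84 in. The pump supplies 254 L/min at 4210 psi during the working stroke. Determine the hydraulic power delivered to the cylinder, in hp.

Hydraulic power = P × Q

W ≈ 165 hp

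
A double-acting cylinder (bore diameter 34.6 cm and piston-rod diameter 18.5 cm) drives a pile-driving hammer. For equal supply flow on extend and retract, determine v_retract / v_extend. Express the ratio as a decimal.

Cap-side area A_cap = π/4 × (34.6 cm)² = 940.2 cm^2
Rod-side annular area A_ann = π/4 × (34.6² − 18.5²) = 671.4 cm^2
For equal Q, v ∝ 1/A, so v_ret/v_ext = A_cap/A_ann.

v_ret/v_ext ≈ 1.40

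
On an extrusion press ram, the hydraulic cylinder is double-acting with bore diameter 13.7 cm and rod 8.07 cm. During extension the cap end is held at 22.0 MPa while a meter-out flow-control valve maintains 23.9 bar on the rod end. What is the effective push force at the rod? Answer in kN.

F ≈ 301 kN

Cap-side area A_cap = π/4 × (13.7 cm)² = 147.4 cm^2
Rod-side annular area A_ann = π/4 × (13.7² − 8.07²) = 96.26 cm^2
Net thrust = P_cap·A_cap − P_rod·A_ann = 324.3 kN − 23.01 kN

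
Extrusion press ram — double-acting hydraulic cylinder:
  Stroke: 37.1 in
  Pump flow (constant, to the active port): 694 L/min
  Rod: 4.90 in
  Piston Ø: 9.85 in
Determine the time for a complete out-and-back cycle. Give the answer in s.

Cap-side area A_cap = π/4 × (9.85 in)² = 76.20 in^2
Rod-side annular area A_ann = π/4 × (9.85² − 4.90²) = 57.34 in^2
t_ext = A_cap·L/Q = 4.005 s
t_ret = A_ann·L/Q = 3.014 s
t_cycle = t_ext + t_ret

t ≈ 7.02 s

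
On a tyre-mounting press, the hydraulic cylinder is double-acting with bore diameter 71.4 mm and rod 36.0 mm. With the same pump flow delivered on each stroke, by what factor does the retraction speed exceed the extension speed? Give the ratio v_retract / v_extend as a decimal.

Cap-side area A_cap = π/4 × (71.4 mm)² = 4004 mm^2
Rod-side annular area A_ann = π/4 × (71.4² − 36.0²) = 2986 mm^2
For equal Q, v ∝ 1/A, so v_ret/v_ext = A_cap/A_ann.

v_ret/v_ext ≈ 1.34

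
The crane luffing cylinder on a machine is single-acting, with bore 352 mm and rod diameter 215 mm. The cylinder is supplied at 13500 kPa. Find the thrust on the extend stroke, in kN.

Cap-side area A_cap = π/4 × (352 mm)² = 97310 mm^2
F = P × A_cap = 13500 kPa × A_cap

F ≈ 1310 kN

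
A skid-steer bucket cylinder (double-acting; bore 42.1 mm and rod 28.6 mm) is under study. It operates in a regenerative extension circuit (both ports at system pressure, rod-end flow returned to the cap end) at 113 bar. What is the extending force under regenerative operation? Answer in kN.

With equal pressure on both faces, forces on the annular region cancel; the net push is pressure × rod cross-section.
Rod cross-section A_rod = π/4 × (28.6 mm)² = 642.4 mm^2
F = P × A_rod

F ≈ 7.26 kN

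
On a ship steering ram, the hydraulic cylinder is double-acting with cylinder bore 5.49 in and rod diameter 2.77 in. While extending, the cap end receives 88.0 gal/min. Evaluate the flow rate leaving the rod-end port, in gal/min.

Cap-side area A_cap = π/4 × (5.49 in)² = 23.67 in^2
Rod-side annular area A_ann = π/4 × (5.49² − 2.77²) = 17.65 in^2
Piston speed v = Q_in/A_cap; rod-end outflow Q_out = v × A_ann = Q_in × A_ann/A_cap.

Q_out ≈ 65.6 gal/min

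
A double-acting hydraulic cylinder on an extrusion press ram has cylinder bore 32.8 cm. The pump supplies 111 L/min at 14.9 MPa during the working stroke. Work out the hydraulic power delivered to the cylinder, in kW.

W ≈ 27.6 kW

Hydraulic power = P × Q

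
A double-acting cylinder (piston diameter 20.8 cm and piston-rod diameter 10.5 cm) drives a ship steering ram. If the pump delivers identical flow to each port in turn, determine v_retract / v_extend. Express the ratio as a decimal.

Cap-side area A_cap = π/4 × (20.8 cm)² = 339.8 cm^2
Rod-side annular area A_ann = π/4 × (20.8² − 10.5²) = 253.2 cm^2
For equal Q, v ∝ 1/A, so v_ret/v_ext = A_cap/A_ann.

v_ret/v_ext ≈ 1.34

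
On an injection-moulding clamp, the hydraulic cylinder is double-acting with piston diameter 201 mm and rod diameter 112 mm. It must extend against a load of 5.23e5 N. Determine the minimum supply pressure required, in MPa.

Cap-side area A_cap = π/4 × (201 mm)² = 31730 mm^2
P = F / A = 5.23e5 N / A

P ≈ 16.5 MPa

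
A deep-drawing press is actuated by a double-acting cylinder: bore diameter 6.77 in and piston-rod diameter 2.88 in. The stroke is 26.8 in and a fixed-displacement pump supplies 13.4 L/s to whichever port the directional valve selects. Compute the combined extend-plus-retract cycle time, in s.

Cap-side area A_cap = π/4 × (6.77 in)² = 36.00 in^2
Rod-side annular area A_ann = π/4 × (6.77² − 2.88²) = 29.48 in^2
t_ext = A_cap·L/Q = 1.180 s
t_ret = A_ann·L/Q = 0.9663 s
t_cycle = t_ext + t_ret

t ≈ 2.15 s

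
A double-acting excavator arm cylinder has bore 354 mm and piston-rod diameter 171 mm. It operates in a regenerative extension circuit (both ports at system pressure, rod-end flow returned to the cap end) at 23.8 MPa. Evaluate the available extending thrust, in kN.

F ≈ 547 kN

With equal pressure on both faces, forces on the annular region cancel; the net push is pressure × rod cross-section.
Rod cross-section A_rod = π/4 × (171 mm)² = 22970 mm^2
F = P × A_rod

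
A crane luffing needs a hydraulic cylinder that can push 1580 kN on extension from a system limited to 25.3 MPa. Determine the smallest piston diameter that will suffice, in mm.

D ≈ 282 mm

Extension force acts on the full piston face: F = P × (π/4)D².
D = √(4F / (πP)) = √(4 × 1580 kN / (π × 25.3 MPa))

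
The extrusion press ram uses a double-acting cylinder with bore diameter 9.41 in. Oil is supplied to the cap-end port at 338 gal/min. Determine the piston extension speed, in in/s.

v ≈ 18.7 in/s

Cap-side area A_cap = π/4 × (9.41 in)² = 69.55 in^2
v = Q / A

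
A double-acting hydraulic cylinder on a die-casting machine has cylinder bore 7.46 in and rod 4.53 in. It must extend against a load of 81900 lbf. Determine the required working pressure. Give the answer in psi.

Cap-side area A_cap = π/4 × (7.46 in)² = 43.71 in^2
P = F / A = 81900 lbf / A

P ≈ 1870 psi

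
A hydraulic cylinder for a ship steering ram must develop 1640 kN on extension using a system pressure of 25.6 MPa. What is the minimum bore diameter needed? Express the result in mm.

Extension force acts on the full piston face: F = P × (π/4)D².
D = √(4F / (πP)) = √(4 × 1640 kN / (π × 25.6 MPa))

D ≈ 286 mm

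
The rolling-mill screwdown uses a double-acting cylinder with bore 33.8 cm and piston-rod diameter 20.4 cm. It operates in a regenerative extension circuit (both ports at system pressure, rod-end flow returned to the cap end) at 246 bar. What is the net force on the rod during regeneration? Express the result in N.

F ≈ 8.04e5 N

With equal pressure on both faces, forces on the annular region cancel; the net push is pressure × rod cross-section.
Rod cross-section A_rod = π/4 × (20.4 cm)² = 326.9 cm^2
F = P × A_rod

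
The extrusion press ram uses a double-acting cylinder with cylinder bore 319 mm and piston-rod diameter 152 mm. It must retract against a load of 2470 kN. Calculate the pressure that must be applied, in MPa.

Rod-side annular area A_ann = π/4 × (319² − 152²) = 61780 mm^2
Retraction: pressure acts on the annular area.
P = F / A = 2470 kN / A

P ≈ 40.0 MPa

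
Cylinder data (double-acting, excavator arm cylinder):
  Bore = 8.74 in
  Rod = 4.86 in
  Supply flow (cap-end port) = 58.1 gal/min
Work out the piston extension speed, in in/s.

v ≈ 3.73 in/s

Cap-side area A_cap = π/4 × (8.74 in)² = 59.99 in^2
v = Q / A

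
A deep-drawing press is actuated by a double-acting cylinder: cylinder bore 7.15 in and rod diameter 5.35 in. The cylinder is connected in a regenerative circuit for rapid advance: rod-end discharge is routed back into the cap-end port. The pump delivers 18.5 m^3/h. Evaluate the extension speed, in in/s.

v ≈ 13.9 in/s

In regeneration the rod-end outflow joins the pump flow into the cap end, so the net volume the pump must supply per unit advance equals the rod cross-section area.
Rod cross-section A_rod = π/4 × (5.35 in)² = 22.48 in^2
v = Q_pump / A_rod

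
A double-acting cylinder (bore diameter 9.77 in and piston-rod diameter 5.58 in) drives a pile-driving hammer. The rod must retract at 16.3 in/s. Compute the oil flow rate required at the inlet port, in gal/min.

Rod-side annular area A_ann = π/4 × (9.77² − 5.58²) = 50.51 in^2
Q = A × v

Q ≈ 214 gal/min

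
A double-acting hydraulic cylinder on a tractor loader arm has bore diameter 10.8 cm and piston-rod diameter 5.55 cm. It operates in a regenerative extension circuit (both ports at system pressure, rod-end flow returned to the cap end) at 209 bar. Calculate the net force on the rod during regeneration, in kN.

With equal pressure on both faces, forces on the annular region cancel; the net push is pressure × rod cross-section.
Rod cross-section A_rod = π/4 × (5.55 cm)² = 24.19 cm^2
F = P × A_rod

F ≈ 50.6 kN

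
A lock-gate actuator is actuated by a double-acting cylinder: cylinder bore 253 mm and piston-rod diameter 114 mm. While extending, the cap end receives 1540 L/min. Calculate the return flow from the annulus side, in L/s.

Q_out ≈ 20.5 L/s

Cap-side area A_cap = π/4 × (253 mm)² = 50270 mm^2
Rod-side annular area A_ann = π/4 × (253² − 114²) = 40070 mm^2
Piston speed v = Q_in/A_cap; rod-end outflow Q_out = v × A_ann = Q_in × A_ann/A_cap.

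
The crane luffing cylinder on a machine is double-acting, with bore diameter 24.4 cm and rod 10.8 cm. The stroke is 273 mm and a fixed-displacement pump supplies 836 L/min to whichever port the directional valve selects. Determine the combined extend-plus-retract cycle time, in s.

Cap-side area A_cap = π/4 × (24.4 cm)² = 467.6 cm^2
Rod-side annular area A_ann = π/4 × (24.4² − 10.8²) = 376.0 cm^2
t_ext = A_cap·L/Q = 0.9162 s
t_ret = A_ann·L/Q = 0.7367 s
t_cycle = t_ext + t_ret

t ≈ 1.65 s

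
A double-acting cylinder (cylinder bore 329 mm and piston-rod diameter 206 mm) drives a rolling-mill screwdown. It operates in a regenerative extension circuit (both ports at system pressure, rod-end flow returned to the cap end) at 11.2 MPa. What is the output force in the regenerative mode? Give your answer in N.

F ≈ 3.73e5 N

With equal pressure on both faces, forces on the annular region cancel; the net push is pressure × rod cross-section.
Rod cross-section A_rod = π/4 × (206 mm)² = 33330 mm^2
F = P × A_rod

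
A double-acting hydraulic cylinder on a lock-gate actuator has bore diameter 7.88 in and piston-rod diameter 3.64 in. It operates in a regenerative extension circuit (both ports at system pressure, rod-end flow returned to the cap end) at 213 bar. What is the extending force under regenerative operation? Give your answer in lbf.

F ≈ 32100 lbf

With equal pressure on both faces, forces on the annular region cancel; the net push is pressure × rod cross-section.
Rod cross-section A_rod = π/4 × (3.64 in)² = 10.41 in^2
F = P × A_rod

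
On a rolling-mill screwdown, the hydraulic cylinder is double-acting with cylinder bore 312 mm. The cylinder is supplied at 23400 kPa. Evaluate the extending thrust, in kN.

F ≈ 1790 kN

Cap-side area A_cap = π/4 × (312 mm)² = 76450 mm^2
F = P × A_cap = 23400 kPa × A_cap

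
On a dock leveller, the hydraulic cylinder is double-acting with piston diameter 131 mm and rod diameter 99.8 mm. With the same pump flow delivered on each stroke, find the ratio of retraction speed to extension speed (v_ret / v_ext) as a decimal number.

v_ret/v_ext ≈ 2.38

Cap-side area A_cap = π/4 × (131 mm)² = 13480 mm^2
Rod-side annular area A_ann = π/4 × (131² − 99.8²) = 5656 mm^2
For equal Q, v ∝ 1/A, so v_ret/v_ext = A_cap/A_ann.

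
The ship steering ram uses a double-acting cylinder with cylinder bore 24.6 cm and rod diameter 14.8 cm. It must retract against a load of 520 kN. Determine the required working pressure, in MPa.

Rod-side annular area A_ann = π/4 × (24.6² − 14.8²) = 303.3 cm^2
Retraction: pressure acts on the annular area.
P = F / A = 520 kN / A

P ≈ 17.1 MPa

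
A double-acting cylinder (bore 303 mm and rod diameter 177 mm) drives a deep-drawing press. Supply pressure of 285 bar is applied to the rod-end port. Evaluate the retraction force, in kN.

F ≈ 1350 kN

Rod-side annular area A_ann = π/4 × (303² − 177²) = 47500 mm^2
On retraction the pressure acts on the annular area (bore minus rod).
F = P × A_ann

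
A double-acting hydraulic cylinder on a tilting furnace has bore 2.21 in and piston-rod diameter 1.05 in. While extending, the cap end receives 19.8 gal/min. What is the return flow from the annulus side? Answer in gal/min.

Cap-side area A_cap = π/4 × (2.21 in)² = 3.836 in^2
Rod-side annular area A_ann = π/4 × (2.21² − 1.05²) = 2.970 in^2
Piston speed v = Q_in/A_cap; rod-end outflow Q_out = v × A_ann = Q_in × A_ann/A_cap.

Q_out ≈ 15.3 gal/min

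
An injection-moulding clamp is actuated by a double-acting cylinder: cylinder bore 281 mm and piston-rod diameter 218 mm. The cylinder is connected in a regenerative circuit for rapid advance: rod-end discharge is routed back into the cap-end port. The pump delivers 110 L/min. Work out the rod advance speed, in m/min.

v ≈ 2.95 m/min

In regeneration the rod-end outflow joins the pump flow into the cap end, so the net volume the pump must supply per unit advance equals the rod cross-section area.
Rod cross-section A_rod = π/4 × (218 mm)² = 37330 mm^2
v = Q_pump / A_rod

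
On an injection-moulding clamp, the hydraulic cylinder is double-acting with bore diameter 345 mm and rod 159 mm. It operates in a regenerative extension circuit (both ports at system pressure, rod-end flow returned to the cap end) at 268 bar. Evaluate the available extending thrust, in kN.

With equal pressure on both faces, forces on the annular region cancel; the net push is pressure × rod cross-section.
Rod cross-section A_rod = π/4 × (159 mm)² = 19860 mm^2
F = P × A_rod

F ≈ 532 kN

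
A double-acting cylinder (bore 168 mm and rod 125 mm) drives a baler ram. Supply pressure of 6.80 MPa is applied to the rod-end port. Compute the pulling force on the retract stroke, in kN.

Rod-side annular area A_ann = π/4 × (168² − 125²) = 9895 mm^2
On retraction the pressure acts on the annular area (bore minus rod).
F = P × A_ann

F ≈ 67.3 kN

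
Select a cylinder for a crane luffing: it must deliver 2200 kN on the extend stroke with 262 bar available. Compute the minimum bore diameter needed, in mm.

Extension force acts on the full piston face: F = P × (π/4)D².
D = √(4F / (πP)) = √(4 × 2200 kN / (π × 262 bar))

D ≈ 327 mm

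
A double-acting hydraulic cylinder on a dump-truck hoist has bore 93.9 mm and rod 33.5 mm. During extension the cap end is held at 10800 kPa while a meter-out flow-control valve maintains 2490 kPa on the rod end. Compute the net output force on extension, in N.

Cap-side area A_cap = π/4 × (93.9 mm)² = 6925 mm^2
Rod-side annular area A_ann = π/4 × (93.9² − 33.5²) = 6044 mm^2
Net thrust = P_cap·A_cap − P_rod·A_ann = 74790 N − 15050 N

F ≈ 59700 N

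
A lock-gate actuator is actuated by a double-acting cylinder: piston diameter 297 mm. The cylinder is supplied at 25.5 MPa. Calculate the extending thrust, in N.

F ≈ 1.77e6 N

Cap-side area A_cap = π/4 × (297 mm)² = 69280 mm^2
F = P × A_cap = 25.5 MPa × A_cap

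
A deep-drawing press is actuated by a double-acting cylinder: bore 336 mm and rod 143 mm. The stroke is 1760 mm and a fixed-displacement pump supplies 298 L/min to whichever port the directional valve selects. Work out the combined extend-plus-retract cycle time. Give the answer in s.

Cap-side area A_cap = π/4 × (336 mm)² = 88670 mm^2
Rod-side annular area A_ann = π/4 × (336² − 143²) = 72610 mm^2
t_ext = A_cap·L/Q = 31.42 s
t_ret = A_ann·L/Q = 25.73 s
t_cycle = t_ext + t_ret

t ≈ 57.2 s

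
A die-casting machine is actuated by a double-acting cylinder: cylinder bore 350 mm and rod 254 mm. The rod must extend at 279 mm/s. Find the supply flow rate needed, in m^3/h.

Cap-side area A_cap = π/4 × (350 mm)² = 96210 mm^2
Q = A × v

Q ≈ 96.6 m^3/h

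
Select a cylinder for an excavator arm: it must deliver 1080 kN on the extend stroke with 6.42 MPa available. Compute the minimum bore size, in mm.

D ≈ 463 mm

Extension force acts on the full piston face: F = P × (π/4)D².
D = √(4F / (πP)) = √(4 × 1080 kN / (π × 6.42 MPa))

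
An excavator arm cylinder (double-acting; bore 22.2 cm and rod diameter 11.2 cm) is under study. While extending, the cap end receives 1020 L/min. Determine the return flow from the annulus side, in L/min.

Cap-side area A_cap = π/4 × (22.2 cm)² = 387.1 cm^2
Rod-side annular area A_ann = π/4 × (22.2² − 11.2²) = 288.6 cm^2
Piston speed v = Q_in/A_cap; rod-end outflow Q_out = v × A_ann = Q_in × A_ann/A_cap.

Q_out ≈ 760 L/min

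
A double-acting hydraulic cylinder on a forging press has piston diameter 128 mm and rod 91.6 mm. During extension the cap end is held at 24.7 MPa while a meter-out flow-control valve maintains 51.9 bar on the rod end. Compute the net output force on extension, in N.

F ≈ 2.85e5 N

Cap-side area A_cap = π/4 × (128 mm)² = 12870 mm^2
Rod-side annular area A_ann = π/4 × (128² − 91.6²) = 6278 mm^2
Net thrust = P_cap·A_cap − P_rod·A_ann = 3.178e5 N − 32580 N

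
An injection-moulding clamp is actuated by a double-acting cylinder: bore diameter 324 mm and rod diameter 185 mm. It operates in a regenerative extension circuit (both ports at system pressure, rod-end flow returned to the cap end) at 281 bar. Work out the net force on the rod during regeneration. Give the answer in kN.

F ≈ 755 kN

With equal pressure on both faces, forces on the annular region cancel; the net push is pressure × rod cross-section.
Rod cross-section A_rod = π/4 × (185 mm)² = 26880 mm^2
F = P × A_rod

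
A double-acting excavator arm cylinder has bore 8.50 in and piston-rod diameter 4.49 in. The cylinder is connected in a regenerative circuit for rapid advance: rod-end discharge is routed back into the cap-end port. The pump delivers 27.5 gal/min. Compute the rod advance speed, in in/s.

v ≈ 6.69 in/s

In regeneration the rod-end outflow joins the pump flow into the cap end, so the net volume the pump must supply per unit advance equals the rod cross-section area.
Rod cross-section A_rod = π/4 × (4.49 in)² = 15.83 in^2
v = Q_pump / A_rod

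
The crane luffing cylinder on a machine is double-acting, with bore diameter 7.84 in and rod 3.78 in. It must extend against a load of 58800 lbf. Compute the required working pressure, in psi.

P ≈ 1220 psi

Cap-side area A_cap = π/4 × (7.84 in)² = 48.27 in^2
P = F / A = 58800 lbf / A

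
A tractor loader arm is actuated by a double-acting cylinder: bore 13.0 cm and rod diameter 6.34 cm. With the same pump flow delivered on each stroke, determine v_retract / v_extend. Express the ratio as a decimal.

v_ret/v_ext ≈ 1.31

Cap-side area A_cap = π/4 × (13.0 cm)² = 132.7 cm^2
Rod-side annular area A_ann = π/4 × (13.0² − 6.34²) = 101.2 cm^2
For equal Q, v ∝ 1/A, so v_ret/v_ext = A_cap/A_ann.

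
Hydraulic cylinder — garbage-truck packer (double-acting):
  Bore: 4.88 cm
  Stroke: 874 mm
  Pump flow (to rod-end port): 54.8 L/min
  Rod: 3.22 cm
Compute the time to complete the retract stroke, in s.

Rod-side annular area A_ann = π/4 × (4.88² − 3.22²) = 10.56 cm^2
Swept volume V = A × L; t = V / Q = A·L / Q

t ≈ 1.01 s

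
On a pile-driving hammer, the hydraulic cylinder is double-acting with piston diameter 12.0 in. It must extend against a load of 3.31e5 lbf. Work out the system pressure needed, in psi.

P ≈ 2930 psi

Cap-side area A_cap = π/4 × (12.0 in)² = 113.1 in^2
P = F / A = 3.31e5 lbf / A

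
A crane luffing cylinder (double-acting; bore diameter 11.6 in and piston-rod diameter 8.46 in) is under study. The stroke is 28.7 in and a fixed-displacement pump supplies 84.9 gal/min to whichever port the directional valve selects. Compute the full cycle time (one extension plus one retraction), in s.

t ≈ 13.6 s

Cap-side area A_cap = π/4 × (11.6 in)² = 105.7 in^2
Rod-side annular area A_ann = π/4 × (11.6² − 8.46²) = 49.47 in^2
t_ext = A_cap·L/Q = 9.279 s
t_ret = A_ann·L/Q = 4.344 s
t_cycle = t_ext + t_ret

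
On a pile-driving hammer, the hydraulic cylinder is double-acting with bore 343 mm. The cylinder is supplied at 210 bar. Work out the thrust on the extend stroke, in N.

Cap-side area A_cap = π/4 × (343 mm)² = 92400 mm^2
F = P × A_cap = 210 bar × A_cap

F ≈ 1.94e6 N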